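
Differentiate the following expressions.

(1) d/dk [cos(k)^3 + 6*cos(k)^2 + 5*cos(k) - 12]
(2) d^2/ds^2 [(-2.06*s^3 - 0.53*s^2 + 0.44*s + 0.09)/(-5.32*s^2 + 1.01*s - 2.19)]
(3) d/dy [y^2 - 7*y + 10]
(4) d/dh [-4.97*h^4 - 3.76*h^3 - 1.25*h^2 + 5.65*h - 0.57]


(1) = (3*sin(k)^2 - 12*cos(k) - 8)*sin(k)
(2) = (-63.009004*s^3 - 79.671924*s^2 + 92.939436*s + 5.05092)/(150.568768*s^6 - 85.756272*s^5 + 202.227564*s^4 - 71.634149*s^3 + 83.247813*s^2 - 14.532183*s + 10.503459)
(3) = 2*y - 7
(4) = -19.88*h^3 - 11.28*h^2 - 2.5*h + 5.65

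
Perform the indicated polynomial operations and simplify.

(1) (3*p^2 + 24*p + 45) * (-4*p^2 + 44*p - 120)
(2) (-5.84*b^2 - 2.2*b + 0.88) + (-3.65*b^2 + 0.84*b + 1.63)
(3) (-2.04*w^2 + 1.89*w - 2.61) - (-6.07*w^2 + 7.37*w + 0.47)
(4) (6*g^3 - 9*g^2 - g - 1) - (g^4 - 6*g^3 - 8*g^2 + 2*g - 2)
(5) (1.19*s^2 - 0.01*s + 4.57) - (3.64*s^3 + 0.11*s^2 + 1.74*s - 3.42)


(1) = -12*p^4 + 36*p^3 + 516*p^2 - 900*p - 5400
(2) = -9.49*b^2 - 1.36*b + 2.51
(3) = 4.03*w^2 - 5.48*w - 3.08
(4) = -g^4 + 12*g^3 - g^2 - 3*g + 1
(5) = -3.64*s^3 + 1.08*s^2 - 1.75*s + 7.99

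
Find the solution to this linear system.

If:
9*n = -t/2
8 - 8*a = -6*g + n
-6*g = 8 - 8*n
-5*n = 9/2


Then:
a = -63/80
g = -38/15
n = -9/10
t = 81/5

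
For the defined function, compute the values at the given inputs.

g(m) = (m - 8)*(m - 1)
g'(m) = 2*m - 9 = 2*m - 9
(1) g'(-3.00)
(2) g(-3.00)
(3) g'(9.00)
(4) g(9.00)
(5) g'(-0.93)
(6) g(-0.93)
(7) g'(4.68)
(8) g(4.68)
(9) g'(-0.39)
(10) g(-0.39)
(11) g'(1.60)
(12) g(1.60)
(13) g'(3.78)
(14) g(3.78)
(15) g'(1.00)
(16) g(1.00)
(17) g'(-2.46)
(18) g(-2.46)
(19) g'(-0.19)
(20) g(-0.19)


(1) = -15.00
(2) = 44.00
(3) = 9.00
(4) = 8.00
(5) = -10.86
(6) = 17.23
(7) = 0.36
(8) = -12.22
(9) = -9.78
(10) = 11.66
(11) = -5.80
(12) = -3.84
(13) = -1.44
(14) = -11.73
(15) = -7.00
(16) = 0.00
(17) = -13.92
(18) = 36.19
(19) = -9.38
(20) = 9.75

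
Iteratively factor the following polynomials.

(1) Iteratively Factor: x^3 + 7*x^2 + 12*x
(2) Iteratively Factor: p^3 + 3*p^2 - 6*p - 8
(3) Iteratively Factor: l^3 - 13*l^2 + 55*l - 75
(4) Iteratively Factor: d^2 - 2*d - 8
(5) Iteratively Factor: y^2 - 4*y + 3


(1) = (x + 3)*(x^2 + 4*x) = x*(x + 3)*(x + 4)
(2) = (p + 4)*(p^2 - p - 2) = (p - 2)*(p + 4)*(p + 1)
(3) = (l - 5)*(l^2 - 8*l + 15) = (l - 5)^2*(l - 3)
(4) = (d + 2)*(d - 4)
(5) = (y - 3)*(y - 1)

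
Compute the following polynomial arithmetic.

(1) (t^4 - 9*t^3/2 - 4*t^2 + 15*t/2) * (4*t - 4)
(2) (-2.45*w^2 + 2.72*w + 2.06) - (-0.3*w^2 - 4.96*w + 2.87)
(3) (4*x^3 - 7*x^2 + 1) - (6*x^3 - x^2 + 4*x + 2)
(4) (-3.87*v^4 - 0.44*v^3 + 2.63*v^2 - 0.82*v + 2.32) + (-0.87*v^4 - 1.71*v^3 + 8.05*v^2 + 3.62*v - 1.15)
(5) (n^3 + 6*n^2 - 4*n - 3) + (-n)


(1) = 4*t^5 - 22*t^4 + 2*t^3 + 46*t^2 - 30*t
(2) = -2.15*w^2 + 7.68*w - 0.81
(3) = -2*x^3 - 6*x^2 - 4*x - 1
(4) = -4.74*v^4 - 2.15*v^3 + 10.68*v^2 + 2.8*v + 1.17
(5) = n^3 + 6*n^2 - 5*n - 3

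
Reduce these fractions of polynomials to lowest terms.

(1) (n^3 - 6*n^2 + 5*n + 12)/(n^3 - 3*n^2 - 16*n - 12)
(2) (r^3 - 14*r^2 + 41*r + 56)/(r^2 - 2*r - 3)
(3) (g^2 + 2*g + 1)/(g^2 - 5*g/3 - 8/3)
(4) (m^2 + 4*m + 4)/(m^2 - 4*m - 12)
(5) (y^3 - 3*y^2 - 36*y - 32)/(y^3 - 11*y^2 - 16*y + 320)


(1) = (n^2 - 7*n + 12)/(n^2 - 4*n - 12)
(2) = (r^2 - 15*r + 56)/(r - 3)
(3) = (3*g + 3)/(3*g - 8)
(4) = (m + 2)/(m - 6)
(5) = (y^2 + 5*y + 4)/(y^2 - 3*y - 40)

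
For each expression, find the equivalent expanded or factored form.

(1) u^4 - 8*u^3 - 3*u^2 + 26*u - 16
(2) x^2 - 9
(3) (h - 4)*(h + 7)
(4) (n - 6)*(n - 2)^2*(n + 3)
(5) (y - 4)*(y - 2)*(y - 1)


(1) = (u - 8)*(u - 1)^2*(u + 2)
(2) = (x - 3)*(x + 3)
(3) = h^2 + 3*h - 28
(4) = n^4 - 7*n^3 - 2*n^2 + 60*n - 72
(5) = y^3 - 7*y^2 + 14*y - 8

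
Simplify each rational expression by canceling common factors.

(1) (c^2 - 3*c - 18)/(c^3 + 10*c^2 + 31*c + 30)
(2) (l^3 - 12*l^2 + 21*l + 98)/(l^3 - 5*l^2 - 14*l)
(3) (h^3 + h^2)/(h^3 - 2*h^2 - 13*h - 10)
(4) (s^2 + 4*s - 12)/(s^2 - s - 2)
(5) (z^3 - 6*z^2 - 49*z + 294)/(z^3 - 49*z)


(1) = (c - 6)/(c^2 + 7*c + 10)
(2) = (l - 7)/l
(3) = h^2/(h^2 - 3*h - 10)
(4) = (s + 6)/(s + 1)
(5) = (z - 6)/z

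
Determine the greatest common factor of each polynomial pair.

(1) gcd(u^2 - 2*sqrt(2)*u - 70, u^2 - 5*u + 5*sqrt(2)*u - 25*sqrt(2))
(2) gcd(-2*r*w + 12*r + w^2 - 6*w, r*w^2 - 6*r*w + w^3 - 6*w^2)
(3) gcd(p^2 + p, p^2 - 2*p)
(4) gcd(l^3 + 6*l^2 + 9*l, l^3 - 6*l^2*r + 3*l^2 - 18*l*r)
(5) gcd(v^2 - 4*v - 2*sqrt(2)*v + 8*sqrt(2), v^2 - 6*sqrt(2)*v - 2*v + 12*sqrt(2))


(1) = u + 5*sqrt(2)
(2) = w - 6
(3) = gcd(p*(p + 1), p*(p - 2)) = p
(4) = l^2 + 3*l
(5) = 1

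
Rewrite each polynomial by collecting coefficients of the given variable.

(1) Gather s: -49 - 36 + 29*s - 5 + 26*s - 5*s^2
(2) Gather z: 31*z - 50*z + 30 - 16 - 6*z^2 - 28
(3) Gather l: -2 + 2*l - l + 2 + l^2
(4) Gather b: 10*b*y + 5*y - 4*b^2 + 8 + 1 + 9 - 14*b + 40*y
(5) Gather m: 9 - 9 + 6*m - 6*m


(1) = -5*s^2 + 55*s - 90
(2) = -6*z^2 - 19*z - 14
(3) = l^2 + l
(4) = -4*b^2 + b*(10*y - 14) + 45*y + 18
(5) = 0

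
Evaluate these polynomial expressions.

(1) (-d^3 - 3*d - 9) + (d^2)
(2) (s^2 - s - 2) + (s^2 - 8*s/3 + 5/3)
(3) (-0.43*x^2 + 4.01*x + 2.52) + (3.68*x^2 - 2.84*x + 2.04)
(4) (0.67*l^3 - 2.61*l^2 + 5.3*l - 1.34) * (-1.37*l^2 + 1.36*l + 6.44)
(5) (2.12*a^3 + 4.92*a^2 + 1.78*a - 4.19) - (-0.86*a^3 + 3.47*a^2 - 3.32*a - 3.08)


(1) = -d^3 + d^2 - 3*d - 9
(2) = 2*s^2 - 11*s/3 - 1/3
(3) = 3.25*x^2 + 1.17*x + 4.56
(4) = -0.9179*l^5 + 4.4869*l^4 - 6.4958*l^3 - 7.7646*l^2 + 32.3096*l - 8.6296
(5) = 2.98*a^3 + 1.45*a^2 + 5.1*a - 1.11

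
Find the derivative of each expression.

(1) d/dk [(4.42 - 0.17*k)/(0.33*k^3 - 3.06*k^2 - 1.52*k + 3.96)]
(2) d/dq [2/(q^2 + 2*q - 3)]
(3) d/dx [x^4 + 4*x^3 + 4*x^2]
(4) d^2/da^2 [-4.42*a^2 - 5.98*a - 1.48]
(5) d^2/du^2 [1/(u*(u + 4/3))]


(1) = (0.1122*k^3 - 4.896*k^2 + 27.0504*k + 6.0452)/(0.1089*k^6 - 2.0196*k^5 + 8.3604*k^4 + 11.916*k^3 - 21.9248*k^2 - 12.0384*k + 15.6816)
(2) = 4*(-q - 1)/(q^2 + 2*q - 3)^2
(3) = 4*x*(x^2 + 3*x + 2)
(4) = -8.84000000000000
(5) = 6*(27*u^2 + 36*u + 16)/(u^3*(27*u^3 + 108*u^2 + 144*u + 64))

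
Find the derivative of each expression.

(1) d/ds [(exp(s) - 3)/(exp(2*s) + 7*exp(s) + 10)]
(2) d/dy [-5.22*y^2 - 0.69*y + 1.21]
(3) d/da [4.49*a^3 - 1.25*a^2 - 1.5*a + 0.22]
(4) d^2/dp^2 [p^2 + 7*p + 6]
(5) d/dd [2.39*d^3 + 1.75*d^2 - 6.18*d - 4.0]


(1) = (-(exp(s) - 3)*(2*exp(s) + 7) + exp(2*s) + 7*exp(s) + 10)*exp(s)/(exp(2*s) + 7*exp(s) + 10)^2
(2) = -10.44*y - 0.69
(3) = 13.47*a^2 - 2.5*a - 1.5
(4) = 2
(5) = 7.17*d^2 + 3.5*d - 6.18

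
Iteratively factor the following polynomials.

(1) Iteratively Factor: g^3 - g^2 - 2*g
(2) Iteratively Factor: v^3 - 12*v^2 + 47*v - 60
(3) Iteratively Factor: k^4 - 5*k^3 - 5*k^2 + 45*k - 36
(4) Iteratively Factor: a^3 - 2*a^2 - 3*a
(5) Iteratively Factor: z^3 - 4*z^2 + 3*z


(1) = (g - 2)*(g^2 + g) = g*(g - 2)*(g + 1)
(2) = (v - 4)*(v^2 - 8*v + 15) = (v - 4)*(v - 3)*(v - 5)
(3) = (k + 3)*(k^3 - 8*k^2 + 19*k - 12) = (k - 1)*(k + 3)*(k^2 - 7*k + 12) = (k - 3)*(k - 1)*(k + 3)*(k - 4)
(4) = (a - 3)*(a^2 + a) = (a - 3)*(a + 1)*(a)
(5) = (z)*(z^2 - 4*z + 3) = z*(z - 3)*(z - 1)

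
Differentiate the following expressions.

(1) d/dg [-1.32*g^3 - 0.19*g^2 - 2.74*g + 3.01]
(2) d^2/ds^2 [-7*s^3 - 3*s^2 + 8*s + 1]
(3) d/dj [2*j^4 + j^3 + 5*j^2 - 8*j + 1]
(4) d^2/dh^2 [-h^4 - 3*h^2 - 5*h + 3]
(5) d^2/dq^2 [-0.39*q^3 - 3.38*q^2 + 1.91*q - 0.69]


(1) = -3.96*g^2 - 0.38*g - 2.74
(2) = -42*s - 6
(3) = 8*j^3 + 3*j^2 + 10*j - 8
(4) = -12*h^2 - 6
(5) = -2.34*q - 6.76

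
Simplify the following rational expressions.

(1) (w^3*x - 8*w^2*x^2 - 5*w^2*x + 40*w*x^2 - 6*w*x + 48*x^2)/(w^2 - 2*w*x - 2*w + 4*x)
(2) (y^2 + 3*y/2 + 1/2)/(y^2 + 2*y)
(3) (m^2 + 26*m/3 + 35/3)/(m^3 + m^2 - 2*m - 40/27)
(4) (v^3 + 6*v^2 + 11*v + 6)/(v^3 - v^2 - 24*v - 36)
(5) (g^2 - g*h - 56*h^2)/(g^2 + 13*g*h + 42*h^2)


(1) = (-w^3*x + 8*w^2*x^2 + 5*w^2*x - 40*w*x^2 + 6*w*x - 48*x^2)/(-w^2 + 2*w*x + 2*w - 4*x)
(2) = (2*y^2 + 3*y + 1)/(2*y^2 + 4*y)
(3) = (9*m + 63)/(9*m^2 - 6*m - 8)
(4) = (v + 1)/(v - 6)
(5) = (g - 8*h)/(g + 6*h)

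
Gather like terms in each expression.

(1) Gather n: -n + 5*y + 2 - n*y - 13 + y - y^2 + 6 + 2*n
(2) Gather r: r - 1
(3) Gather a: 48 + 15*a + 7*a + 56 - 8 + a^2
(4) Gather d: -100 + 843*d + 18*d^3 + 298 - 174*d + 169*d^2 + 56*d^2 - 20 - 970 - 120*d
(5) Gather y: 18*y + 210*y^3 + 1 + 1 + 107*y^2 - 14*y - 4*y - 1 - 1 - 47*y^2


(1) = n*(1 - y) - y^2 + 6*y - 5
(2) = r - 1
(3) = a^2 + 22*a + 96
(4) = 18*d^3 + 225*d^2 + 549*d - 792
(5) = 210*y^3 + 60*y^2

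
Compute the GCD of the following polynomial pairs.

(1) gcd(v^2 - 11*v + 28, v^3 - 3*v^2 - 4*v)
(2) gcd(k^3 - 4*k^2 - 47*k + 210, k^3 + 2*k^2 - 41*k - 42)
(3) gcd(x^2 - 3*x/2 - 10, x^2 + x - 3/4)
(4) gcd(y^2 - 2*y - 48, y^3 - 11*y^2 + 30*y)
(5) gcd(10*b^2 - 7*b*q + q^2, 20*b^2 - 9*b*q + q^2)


(1) = gcd((v - 7)*(v - 4), v*(v - 4)*(v + 1)) = v - 4
(2) = gcd((k - 6)*(k - 5)*(k + 7), (k - 6)*(k + 1)*(k + 7)) = k^2 + k - 42
(3) = gcd((x - 4)*(x + 5/2), (x - 1/2)*(x + 3/2)) = 1
(4) = 1
(5) = gcd((-5*b + q)*(-2*b + q), (-5*b + q)*(-4*b + q)) = -5*b + q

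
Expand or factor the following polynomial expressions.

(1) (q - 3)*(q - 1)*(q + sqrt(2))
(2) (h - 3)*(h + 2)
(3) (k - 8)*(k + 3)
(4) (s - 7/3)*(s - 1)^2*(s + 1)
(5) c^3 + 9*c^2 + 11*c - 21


(1) = q^3 - 4*q^2 + sqrt(2)*q^2 - 4*sqrt(2)*q + 3*q + 3*sqrt(2)
(2) = h^2 - h - 6
(3) = k^2 - 5*k - 24
(4) = s^4 - 10*s^3/3 + 4*s^2/3 + 10*s/3 - 7/3
(5) = (c - 1)*(c + 3)*(c + 7)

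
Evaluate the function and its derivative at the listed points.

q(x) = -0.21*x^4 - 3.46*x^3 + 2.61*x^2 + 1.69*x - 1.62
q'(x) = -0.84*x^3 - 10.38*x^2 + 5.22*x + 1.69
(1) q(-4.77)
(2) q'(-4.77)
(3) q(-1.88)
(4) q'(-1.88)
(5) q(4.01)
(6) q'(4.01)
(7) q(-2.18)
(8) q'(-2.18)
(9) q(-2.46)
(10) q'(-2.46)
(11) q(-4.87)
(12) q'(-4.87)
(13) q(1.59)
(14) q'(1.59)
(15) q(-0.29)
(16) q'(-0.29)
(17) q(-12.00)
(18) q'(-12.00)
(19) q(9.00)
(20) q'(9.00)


(1) = 316.51
(2) = -168.22
(3) = 24.79
(4) = -39.23
(5) = -230.28
(6) = -198.45
(7) = 38.20
(8) = -50.32
(9) = 53.84
(10) = -61.46
(11) = 333.56
(12) = -172.89
(13) = -7.58
(14) = -19.63
(15) = -1.81
(16) = -0.68
(17) = 1978.26
(18) = -104.15
(19) = -3675.15
(20) = -1404.47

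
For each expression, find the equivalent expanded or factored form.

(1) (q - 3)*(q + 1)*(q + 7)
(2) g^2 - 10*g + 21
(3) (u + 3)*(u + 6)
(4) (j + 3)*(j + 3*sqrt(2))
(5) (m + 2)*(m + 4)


(1) = q^3 + 5*q^2 - 17*q - 21
(2) = (g - 7)*(g - 3)
(3) = u^2 + 9*u + 18
(4) = j^2 + 3*j + 3*sqrt(2)*j + 9*sqrt(2)
(5) = m^2 + 6*m + 8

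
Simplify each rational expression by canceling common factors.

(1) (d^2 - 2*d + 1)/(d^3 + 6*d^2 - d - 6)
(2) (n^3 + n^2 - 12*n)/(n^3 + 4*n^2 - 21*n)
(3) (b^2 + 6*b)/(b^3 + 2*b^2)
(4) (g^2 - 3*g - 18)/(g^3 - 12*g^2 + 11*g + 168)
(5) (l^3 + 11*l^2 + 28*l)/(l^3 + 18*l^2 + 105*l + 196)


(1) = (d - 1)/(d^2 + 7*d + 6)
(2) = (n + 4)/(n + 7)
(3) = (b + 6)/(b^2 + 2*b)
(4) = (g - 6)/(g^2 - 15*g + 56)
(5) = l/(l + 7)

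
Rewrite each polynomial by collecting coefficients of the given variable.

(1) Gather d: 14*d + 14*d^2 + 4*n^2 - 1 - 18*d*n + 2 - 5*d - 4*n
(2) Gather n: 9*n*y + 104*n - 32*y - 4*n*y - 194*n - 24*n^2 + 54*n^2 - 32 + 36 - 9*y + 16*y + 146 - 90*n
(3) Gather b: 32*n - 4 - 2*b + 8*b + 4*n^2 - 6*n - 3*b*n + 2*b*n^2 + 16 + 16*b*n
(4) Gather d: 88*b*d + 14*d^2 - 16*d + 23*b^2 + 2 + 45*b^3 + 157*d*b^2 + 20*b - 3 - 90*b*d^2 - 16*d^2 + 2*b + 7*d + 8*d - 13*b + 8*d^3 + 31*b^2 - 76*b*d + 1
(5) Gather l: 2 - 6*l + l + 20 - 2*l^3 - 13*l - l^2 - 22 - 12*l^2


(1) = 14*d^2 + d*(9 - 18*n) + 4*n^2 - 4*n + 1
(2) = 30*n^2 + n*(5*y - 180) - 25*y + 150
(3) = b*(2*n^2 + 13*n + 6) + 4*n^2 + 26*n + 12
(4) = 45*b^3 + 54*b^2 + 9*b + 8*d^3 + d^2*(-90*b - 2) + d*(157*b^2 + 12*b - 1)
(5) = -2*l^3 - 13*l^2 - 18*l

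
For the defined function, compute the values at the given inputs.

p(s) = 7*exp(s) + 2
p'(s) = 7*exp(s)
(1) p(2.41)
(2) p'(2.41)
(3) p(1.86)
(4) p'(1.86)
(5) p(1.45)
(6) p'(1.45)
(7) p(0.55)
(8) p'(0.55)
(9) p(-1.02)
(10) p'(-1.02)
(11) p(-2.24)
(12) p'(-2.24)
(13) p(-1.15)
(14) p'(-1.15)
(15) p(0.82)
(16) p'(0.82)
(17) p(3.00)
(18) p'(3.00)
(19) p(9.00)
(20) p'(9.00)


(1) = 79.94
(2) = 77.94
(3) = 46.97
(4) = 44.97
(5) = 31.84
(6) = 29.84
(7) = 14.13
(8) = 12.13
(9) = 4.52
(10) = 2.52
(11) = 2.75
(12) = 0.75
(13) = 4.22
(14) = 2.22
(15) = 17.89
(16) = 15.89
(17) = 142.60
(18) = 140.60
(19) = 56723.59
(20) = 56721.59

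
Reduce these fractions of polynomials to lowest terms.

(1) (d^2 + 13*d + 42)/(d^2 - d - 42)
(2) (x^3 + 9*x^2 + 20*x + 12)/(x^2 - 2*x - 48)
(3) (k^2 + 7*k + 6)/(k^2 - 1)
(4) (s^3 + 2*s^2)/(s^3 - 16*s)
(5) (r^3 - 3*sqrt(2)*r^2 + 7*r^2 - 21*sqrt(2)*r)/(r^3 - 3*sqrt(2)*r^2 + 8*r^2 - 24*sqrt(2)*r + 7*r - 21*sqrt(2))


(1) = (d + 7)/(d - 7)
(2) = (x^2 + 3*x + 2)/(x - 8)
(3) = (k + 6)/(k - 1)
(4) = (s^2 + 2*s)/(s^2 - 16)
(5) = r/(r + 1)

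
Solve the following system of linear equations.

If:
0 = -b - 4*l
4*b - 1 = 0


Then:
b = 1/4
l = -1/16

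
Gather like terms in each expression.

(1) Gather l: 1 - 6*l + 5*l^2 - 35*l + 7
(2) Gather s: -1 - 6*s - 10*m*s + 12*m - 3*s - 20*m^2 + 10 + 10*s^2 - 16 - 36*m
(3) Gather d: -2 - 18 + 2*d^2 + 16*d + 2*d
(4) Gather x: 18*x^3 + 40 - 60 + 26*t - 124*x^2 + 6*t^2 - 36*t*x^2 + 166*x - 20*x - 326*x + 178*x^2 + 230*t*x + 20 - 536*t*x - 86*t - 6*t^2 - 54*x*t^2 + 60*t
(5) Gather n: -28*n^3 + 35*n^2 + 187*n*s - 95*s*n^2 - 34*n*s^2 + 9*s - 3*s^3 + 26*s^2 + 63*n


(1) = 5*l^2 - 41*l + 8
(2) = -20*m^2 - 24*m + 10*s^2 + s*(-10*m - 9) - 7
(3) = 2*d^2 + 18*d - 20
(4) = 18*x^3 + x^2*(54 - 36*t) + x*(-54*t^2 - 306*t - 180)
(5) = -28*n^3 + n^2*(35 - 95*s) + n*(-34*s^2 + 187*s + 63) - 3*s^3 + 26*s^2 + 9*s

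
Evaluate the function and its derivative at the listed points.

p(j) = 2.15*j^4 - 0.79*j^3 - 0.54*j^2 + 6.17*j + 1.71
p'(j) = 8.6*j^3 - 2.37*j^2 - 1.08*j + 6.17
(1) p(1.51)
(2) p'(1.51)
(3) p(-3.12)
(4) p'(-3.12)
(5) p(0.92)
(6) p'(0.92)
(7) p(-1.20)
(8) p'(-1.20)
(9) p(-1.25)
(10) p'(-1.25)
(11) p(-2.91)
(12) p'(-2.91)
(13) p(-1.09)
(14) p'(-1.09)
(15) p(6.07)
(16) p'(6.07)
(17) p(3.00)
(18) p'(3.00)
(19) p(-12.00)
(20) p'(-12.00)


(1) = 18.25
(2) = 28.74
(3) = 204.93
(4) = -274.72
(5) = 7.85
(6) = 9.87
(7) = -0.65
(8) = -10.81
(9) = -0.05
(10) = -12.98
(11) = 152.82
(12) = -222.68
(13) = -1.60
(14) = -6.61
(15) = 2761.31
(16) = 1835.67
(17) = 168.18
(18) = 213.80
(19) = 45797.43
(20) = -15182.95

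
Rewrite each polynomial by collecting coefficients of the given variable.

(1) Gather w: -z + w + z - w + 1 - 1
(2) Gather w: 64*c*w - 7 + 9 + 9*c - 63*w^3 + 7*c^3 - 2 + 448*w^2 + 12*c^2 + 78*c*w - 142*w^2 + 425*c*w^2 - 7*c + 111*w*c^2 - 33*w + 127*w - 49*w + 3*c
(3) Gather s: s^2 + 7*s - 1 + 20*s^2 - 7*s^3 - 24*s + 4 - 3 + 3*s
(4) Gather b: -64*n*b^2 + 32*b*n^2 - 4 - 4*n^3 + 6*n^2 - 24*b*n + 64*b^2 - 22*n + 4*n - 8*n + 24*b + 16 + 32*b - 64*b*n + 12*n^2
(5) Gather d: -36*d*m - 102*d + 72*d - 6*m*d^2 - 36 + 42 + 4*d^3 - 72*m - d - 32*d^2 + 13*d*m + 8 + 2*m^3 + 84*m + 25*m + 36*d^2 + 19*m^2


(1) = 0
(2) = 7*c^3 + 12*c^2 + 5*c - 63*w^3 + w^2*(425*c + 306) + w*(111*c^2 + 142*c + 45)
(3) = -7*s^3 + 21*s^2 - 14*s
(4) = b^2*(64 - 64*n) + b*(32*n^2 - 88*n + 56) - 4*n^3 + 18*n^2 - 26*n + 12
(5) = 4*d^3 + d^2*(4 - 6*m) + d*(-23*m - 31) + 2*m^3 + 19*m^2 + 37*m + 14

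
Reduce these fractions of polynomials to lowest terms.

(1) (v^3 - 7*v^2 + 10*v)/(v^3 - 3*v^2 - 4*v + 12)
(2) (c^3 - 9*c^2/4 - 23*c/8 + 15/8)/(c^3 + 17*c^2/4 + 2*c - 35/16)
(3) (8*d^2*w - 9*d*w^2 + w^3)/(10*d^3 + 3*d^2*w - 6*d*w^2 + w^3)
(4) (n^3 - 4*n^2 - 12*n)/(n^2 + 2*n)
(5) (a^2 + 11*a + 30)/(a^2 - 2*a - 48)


(1) = (v^2 - 5*v)/(v^2 - v - 6)
(2) = (2*c - 6)/(2*c + 7)
(3) = (8*d^2*w - 9*d*w^2 + w^3)/(10*d^3 + 3*d^2*w - 6*d*w^2 + w^3)
(4) = n - 6
(5) = (a + 5)/(a - 8)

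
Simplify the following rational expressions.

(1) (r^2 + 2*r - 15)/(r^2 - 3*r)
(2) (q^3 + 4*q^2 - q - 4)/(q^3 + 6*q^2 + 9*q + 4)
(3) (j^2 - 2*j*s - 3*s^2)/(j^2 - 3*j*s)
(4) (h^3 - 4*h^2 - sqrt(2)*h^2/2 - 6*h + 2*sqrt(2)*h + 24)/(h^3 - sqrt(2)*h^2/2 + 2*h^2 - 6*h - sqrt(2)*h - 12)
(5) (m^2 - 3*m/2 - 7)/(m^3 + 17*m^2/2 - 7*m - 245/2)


(1) = (r + 5)/r
(2) = (q - 1)/(q + 1)
(3) = (j + s)/j
(4) = (4*h - 16)/(4*h + 8)
(5) = (m + 2)/(m^2 + 12*m + 35)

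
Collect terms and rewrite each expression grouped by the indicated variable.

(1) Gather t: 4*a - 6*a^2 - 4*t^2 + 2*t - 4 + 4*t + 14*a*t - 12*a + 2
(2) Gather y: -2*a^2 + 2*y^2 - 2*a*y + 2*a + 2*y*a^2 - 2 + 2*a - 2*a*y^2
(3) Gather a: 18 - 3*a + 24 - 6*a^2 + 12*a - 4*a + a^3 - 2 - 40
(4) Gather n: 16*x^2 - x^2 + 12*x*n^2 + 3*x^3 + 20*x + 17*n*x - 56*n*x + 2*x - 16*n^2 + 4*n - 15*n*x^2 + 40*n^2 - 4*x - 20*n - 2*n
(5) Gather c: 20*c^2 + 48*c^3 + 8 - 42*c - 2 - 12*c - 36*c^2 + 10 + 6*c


(1) = -6*a^2 - 8*a - 4*t^2 + t*(14*a + 6) - 2
(2) = -2*a^2 + 4*a + y^2*(2 - 2*a) + y*(2*a^2 - 2*a) - 2
(3) = a^3 - 6*a^2 + 5*a
(4) = n^2*(12*x + 24) + n*(-15*x^2 - 39*x - 18) + 3*x^3 + 15*x^2 + 18*x
(5) = 48*c^3 - 16*c^2 - 48*c + 16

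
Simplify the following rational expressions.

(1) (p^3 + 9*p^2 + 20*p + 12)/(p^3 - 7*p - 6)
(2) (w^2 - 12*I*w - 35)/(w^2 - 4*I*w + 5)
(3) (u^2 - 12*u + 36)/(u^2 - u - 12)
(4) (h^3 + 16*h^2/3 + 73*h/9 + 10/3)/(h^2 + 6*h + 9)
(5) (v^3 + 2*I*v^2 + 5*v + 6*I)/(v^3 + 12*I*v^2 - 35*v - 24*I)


(1) = (p + 6)/(p - 3)
(2) = (w - 7*I)/(w + I)
(3) = (u^2 - 12*u + 36)/(u^2 - u - 12)
(4) = (9*h^2 + 21*h + 10)/(9*h + 27)
(5) = (v - 2*I)/(v + 8*I)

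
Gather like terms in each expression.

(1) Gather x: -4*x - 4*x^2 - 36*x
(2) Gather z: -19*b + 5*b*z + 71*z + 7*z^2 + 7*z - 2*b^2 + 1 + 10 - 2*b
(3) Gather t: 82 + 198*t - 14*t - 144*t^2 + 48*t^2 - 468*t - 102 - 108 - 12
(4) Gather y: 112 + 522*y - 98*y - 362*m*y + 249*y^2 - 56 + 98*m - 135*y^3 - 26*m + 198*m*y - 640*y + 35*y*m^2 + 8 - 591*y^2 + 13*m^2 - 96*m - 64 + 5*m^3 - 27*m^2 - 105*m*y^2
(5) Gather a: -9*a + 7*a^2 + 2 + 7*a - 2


(1) = -4*x^2 - 40*x
(2) = -2*b^2 - 21*b + 7*z^2 + z*(5*b + 78) + 11
(3) = -96*t^2 - 284*t - 140
(4) = 5*m^3 - 14*m^2 - 24*m - 135*y^3 + y^2*(-105*m - 342) + y*(35*m^2 - 164*m - 216)
(5) = 7*a^2 - 2*a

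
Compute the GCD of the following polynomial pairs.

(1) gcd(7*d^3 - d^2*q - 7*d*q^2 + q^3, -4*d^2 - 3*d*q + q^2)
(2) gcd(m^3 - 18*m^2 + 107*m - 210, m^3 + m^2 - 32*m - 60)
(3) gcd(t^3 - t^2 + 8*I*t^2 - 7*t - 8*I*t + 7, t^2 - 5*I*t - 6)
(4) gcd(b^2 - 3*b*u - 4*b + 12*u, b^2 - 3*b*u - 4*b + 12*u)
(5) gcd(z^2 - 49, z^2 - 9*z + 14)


(1) = d + q
(2) = gcd((m - 7)*(m - 6)*(m - 5), (m - 6)*(m + 2)*(m + 5)) = m - 6
(3) = gcd((t - 1)*(t + I)*(t + 7*I), (t - 3*I)*(t - 2*I)) = 1
(4) = -b^2 + 3*b*u + 4*b - 12*u
(5) = z - 7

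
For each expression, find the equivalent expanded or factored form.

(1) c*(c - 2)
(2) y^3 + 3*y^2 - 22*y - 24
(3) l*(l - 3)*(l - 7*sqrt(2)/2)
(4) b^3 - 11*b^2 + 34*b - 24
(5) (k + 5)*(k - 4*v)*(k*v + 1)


(1) = c^2 - 2*c
(2) = (y - 4)*(y + 1)*(y + 6)
(3) = l^3 - 7*sqrt(2)*l^2/2 - 3*l^2 + 21*sqrt(2)*l/2
(4) = (b - 6)*(b - 4)*(b - 1)
(5) = k^3*v - 4*k^2*v^2 + 5*k^2*v + k^2 - 20*k*v^2 - 4*k*v + 5*k - 20*v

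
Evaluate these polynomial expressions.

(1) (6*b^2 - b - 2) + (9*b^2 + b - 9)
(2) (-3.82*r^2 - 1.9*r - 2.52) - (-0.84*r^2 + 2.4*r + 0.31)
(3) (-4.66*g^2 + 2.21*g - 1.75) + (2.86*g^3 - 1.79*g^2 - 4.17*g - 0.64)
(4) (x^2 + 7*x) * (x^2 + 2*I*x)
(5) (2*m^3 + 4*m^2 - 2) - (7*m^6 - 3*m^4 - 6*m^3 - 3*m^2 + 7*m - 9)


(1) = 15*b^2 - 11
(2) = -2.98*r^2 - 4.3*r - 2.83
(3) = 2.86*g^3 - 6.45*g^2 - 1.96*g - 2.39
(4) = x^4 + 7*x^3 + 2*I*x^3 + 14*I*x^2
(5) = -7*m^6 + 3*m^4 + 8*m^3 + 7*m^2 - 7*m + 7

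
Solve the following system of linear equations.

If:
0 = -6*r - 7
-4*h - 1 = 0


Then:
h = -1/4
r = -7/6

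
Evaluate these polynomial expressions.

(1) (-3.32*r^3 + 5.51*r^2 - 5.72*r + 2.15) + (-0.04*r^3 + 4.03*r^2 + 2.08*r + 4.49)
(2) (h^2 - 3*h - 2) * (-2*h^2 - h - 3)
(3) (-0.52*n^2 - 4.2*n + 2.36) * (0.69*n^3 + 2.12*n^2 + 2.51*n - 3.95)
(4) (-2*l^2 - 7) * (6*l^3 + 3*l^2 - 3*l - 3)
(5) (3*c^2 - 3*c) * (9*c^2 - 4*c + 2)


(1) = -3.36*r^3 + 9.54*r^2 - 3.64*r + 6.64
(2) = -2*h^4 + 5*h^3 + 4*h^2 + 11*h + 6
(3) = -0.3588*n^5 - 4.0004*n^4 - 8.5808*n^3 - 3.4848*n^2 + 22.5136*n - 9.322
(4) = -12*l^5 - 6*l^4 - 36*l^3 - 15*l^2 + 21*l + 21
(5) = 27*c^4 - 39*c^3 + 18*c^2 - 6*c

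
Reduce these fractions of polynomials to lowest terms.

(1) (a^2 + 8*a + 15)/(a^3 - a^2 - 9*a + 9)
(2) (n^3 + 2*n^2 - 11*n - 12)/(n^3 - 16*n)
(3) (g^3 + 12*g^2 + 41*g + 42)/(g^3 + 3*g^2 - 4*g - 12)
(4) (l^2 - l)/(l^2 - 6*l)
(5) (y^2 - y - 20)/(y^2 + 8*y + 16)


(1) = (a + 5)/(a^2 - 4*a + 3)
(2) = (n^2 - 2*n - 3)/(n^2 - 4*n)
(3) = (g + 7)/(g - 2)
(4) = (l - 1)/(l - 6)
(5) = (y - 5)/(y + 4)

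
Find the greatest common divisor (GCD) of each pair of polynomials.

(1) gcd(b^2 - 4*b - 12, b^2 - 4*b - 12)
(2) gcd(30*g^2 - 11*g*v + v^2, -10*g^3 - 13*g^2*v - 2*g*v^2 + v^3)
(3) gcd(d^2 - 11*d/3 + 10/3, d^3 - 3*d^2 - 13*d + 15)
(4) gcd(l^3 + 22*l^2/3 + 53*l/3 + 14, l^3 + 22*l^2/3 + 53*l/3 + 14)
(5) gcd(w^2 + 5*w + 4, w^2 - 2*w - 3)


(1) = b^2 - 4*b - 12
(2) = gcd((-6*g + v)*(-5*g + v), (-5*g + v)*(g + v)*(2*g + v)) = -5*g + v
(3) = 1
(4) = gcd((l + 2)*(l + 7/3)*(l + 3), (l + 2)*(l + 7/3)*(l + 3)) = l^3 + 22*l^2/3 + 53*l/3 + 14
(5) = w + 1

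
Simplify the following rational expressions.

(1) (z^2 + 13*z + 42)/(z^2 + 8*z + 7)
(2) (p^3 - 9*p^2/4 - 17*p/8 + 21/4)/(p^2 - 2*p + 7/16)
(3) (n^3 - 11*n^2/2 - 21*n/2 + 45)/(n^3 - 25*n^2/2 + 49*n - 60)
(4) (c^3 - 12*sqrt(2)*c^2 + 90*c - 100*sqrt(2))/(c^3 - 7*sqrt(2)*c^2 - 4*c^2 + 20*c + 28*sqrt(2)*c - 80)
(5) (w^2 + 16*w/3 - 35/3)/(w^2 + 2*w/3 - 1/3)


(1) = (z + 6)/(z + 1)
(2) = (4*p^2 - 2*p - 12)/(4*p - 1)
(3) = (n + 3)/(n - 4)
(4) = (c - 5*sqrt(2))/(c - 4)
(5) = (3*w^2 + 16*w - 35)/(3*w^2 + 2*w - 1)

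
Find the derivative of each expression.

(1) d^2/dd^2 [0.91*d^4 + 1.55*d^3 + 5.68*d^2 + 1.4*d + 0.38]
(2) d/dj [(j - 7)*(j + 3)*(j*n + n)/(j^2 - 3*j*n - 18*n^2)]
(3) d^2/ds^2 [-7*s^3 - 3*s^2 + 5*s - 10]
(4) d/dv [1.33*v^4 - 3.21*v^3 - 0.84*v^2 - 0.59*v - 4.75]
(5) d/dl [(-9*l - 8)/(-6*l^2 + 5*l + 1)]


(1) = 10.92*d^2 + 9.3*d + 11.36
(2) = n*(-(j - 7)*(j + 1)*(j + 3)*(2*j - 3*n) + (-j^2 + 3*j*n + 18*n^2)*(-(j - 7)*(j + 1) - (j - 7)*(j + 3) - (j + 1)*(j + 3)))/(-j^2 + 3*j*n + 18*n^2)^2
(3) = -42*s - 6
(4) = 5.32*v^3 - 9.63*v^2 - 1.68*v - 0.59
(5) = (-54*l^2 - 96*l + 31)/(36*l^4 - 60*l^3 + 13*l^2 + 10*l + 1)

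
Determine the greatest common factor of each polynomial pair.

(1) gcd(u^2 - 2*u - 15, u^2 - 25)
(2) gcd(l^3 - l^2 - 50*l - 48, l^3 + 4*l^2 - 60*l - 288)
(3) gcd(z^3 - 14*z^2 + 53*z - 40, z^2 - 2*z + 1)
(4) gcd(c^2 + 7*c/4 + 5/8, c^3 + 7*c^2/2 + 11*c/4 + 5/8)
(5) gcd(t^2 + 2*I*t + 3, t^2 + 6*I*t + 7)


(1) = u - 5
(2) = gcd((l - 8)*(l + 1)*(l + 6), (l - 8)*(l + 6)^2) = l^2 - 2*l - 48
(3) = gcd((z - 8)*(z - 5)*(z - 1), (z - 1)^2) = z - 1
(4) = c + 1/2
(5) = gcd((t - I)*(t + 3*I), (t - I)*(t + 7*I)) = t - I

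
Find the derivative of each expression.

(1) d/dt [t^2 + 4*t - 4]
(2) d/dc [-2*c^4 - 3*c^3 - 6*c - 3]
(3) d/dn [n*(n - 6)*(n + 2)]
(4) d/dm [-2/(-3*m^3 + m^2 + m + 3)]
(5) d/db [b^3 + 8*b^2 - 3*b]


(1) = 2*t + 4
(2) = -8*c^3 - 9*c^2 - 6
(3) = 3*n^2 - 8*n - 12
(4) = 2*(-9*m^2 + 2*m + 1)/(-3*m^3 + m^2 + m + 3)^2
(5) = 3*b^2 + 16*b - 3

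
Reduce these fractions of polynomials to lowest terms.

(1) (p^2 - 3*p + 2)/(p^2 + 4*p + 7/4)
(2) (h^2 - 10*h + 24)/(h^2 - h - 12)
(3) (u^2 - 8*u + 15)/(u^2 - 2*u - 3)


(1) = (4*p^2 - 12*p + 8)/(4*p^2 + 16*p + 7)
(2) = (h - 6)/(h + 3)
(3) = (u - 5)/(u + 1)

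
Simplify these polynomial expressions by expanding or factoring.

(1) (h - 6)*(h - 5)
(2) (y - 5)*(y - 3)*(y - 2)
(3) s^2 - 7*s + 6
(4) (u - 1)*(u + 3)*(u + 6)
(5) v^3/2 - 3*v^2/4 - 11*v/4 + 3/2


(1) = h^2 - 11*h + 30
(2) = y^3 - 10*y^2 + 31*y - 30
(3) = (s - 6)*(s - 1)
(4) = u^3 + 8*u^2 + 9*u - 18
(5) = (v/2 + 1)*(v - 3)*(v - 1/2)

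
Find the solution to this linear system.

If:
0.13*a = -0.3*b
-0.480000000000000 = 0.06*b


Then:
a = 18.46
b = -8.00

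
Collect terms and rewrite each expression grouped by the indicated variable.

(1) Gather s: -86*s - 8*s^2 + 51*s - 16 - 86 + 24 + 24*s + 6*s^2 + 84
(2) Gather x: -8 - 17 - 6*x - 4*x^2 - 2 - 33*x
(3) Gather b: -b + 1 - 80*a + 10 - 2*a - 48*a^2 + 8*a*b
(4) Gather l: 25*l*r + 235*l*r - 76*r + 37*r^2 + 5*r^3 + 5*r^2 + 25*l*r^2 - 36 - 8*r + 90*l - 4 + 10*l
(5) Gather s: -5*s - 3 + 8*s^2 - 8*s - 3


(1) = -2*s^2 - 11*s + 6
(2) = -4*x^2 - 39*x - 27
(3) = -48*a^2 - 82*a + b*(8*a - 1) + 11
(4) = l*(25*r^2 + 260*r + 100) + 5*r^3 + 42*r^2 - 84*r - 40
(5) = 8*s^2 - 13*s - 6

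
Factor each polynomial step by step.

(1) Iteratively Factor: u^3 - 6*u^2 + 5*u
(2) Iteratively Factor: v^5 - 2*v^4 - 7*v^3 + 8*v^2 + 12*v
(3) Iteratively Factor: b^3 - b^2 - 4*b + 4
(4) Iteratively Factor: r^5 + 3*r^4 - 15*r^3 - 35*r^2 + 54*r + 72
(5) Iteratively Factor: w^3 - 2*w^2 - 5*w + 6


(1) = (u - 5)*(u^2 - u) = (u - 5)*(u - 1)*(u)
(2) = (v + 1)*(v^4 - 3*v^3 - 4*v^2 + 12*v) = (v - 2)*(v + 1)*(v^3 - v^2 - 6*v) = (v - 3)*(v - 2)*(v + 1)*(v^2 + 2*v) = (v - 3)*(v - 2)*(v + 1)*(v + 2)*(v)
(3) = (b + 2)*(b^2 - 3*b + 2) = (b - 1)*(b + 2)*(b - 2)
(4) = (r - 3)*(r^4 + 6*r^3 + 3*r^2 - 26*r - 24) = (r - 3)*(r + 1)*(r^3 + 5*r^2 - 2*r - 24) = (r - 3)*(r + 1)*(r + 4)*(r^2 + r - 6) = (r - 3)*(r - 2)*(r + 1)*(r + 4)*(r + 3)
(5) = (w - 3)*(w^2 + w - 2) = (w - 3)*(w - 1)*(w + 2)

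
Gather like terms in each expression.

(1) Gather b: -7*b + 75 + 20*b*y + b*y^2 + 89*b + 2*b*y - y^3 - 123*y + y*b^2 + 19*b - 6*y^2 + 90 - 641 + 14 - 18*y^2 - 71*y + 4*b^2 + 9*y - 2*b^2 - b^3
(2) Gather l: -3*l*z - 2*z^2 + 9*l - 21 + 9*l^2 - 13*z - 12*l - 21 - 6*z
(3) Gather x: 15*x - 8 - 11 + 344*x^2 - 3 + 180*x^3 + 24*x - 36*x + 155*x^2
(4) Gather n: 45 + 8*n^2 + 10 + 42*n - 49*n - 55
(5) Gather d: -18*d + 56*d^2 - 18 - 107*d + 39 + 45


(1) = -b^3 + b^2*(y + 2) + b*(y^2 + 22*y + 101) - y^3 - 24*y^2 - 185*y - 462
(2) = 9*l^2 + l*(-3*z - 3) - 2*z^2 - 19*z - 42
(3) = 180*x^3 + 499*x^2 + 3*x - 22
(4) = 8*n^2 - 7*n
(5) = 56*d^2 - 125*d + 66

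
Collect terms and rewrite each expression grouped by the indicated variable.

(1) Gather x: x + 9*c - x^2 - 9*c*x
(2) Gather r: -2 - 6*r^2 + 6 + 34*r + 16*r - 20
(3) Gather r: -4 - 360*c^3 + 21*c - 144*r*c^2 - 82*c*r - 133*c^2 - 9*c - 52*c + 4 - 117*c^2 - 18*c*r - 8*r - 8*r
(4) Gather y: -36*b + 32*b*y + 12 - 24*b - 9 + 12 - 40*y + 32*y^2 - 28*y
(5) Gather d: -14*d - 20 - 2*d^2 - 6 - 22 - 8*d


(1) = 9*c - x^2 + x*(1 - 9*c)
(2) = -6*r^2 + 50*r - 16
(3) = -360*c^3 - 250*c^2 - 40*c + r*(-144*c^2 - 100*c - 16)
(4) = -60*b + 32*y^2 + y*(32*b - 68) + 15
(5) = -2*d^2 - 22*d - 48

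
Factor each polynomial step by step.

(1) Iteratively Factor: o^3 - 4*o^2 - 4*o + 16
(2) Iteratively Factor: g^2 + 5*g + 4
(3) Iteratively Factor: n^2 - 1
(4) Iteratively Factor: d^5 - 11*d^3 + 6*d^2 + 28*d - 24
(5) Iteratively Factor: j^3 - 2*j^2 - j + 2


(1) = (o - 2)*(o^2 - 2*o - 8) = (o - 2)*(o + 2)*(o - 4)
(2) = (g + 1)*(g + 4)
(3) = (n + 1)*(n - 1)
(4) = (d - 2)*(d^4 + 2*d^3 - 7*d^2 - 8*d + 12) = (d - 2)*(d + 2)*(d^3 - 7*d + 6) = (d - 2)*(d + 2)*(d + 3)*(d^2 - 3*d + 2) = (d - 2)*(d - 1)*(d + 2)*(d + 3)*(d - 2)
(5) = (j - 1)*(j^2 - j - 2) = (j - 1)*(j + 1)*(j - 2)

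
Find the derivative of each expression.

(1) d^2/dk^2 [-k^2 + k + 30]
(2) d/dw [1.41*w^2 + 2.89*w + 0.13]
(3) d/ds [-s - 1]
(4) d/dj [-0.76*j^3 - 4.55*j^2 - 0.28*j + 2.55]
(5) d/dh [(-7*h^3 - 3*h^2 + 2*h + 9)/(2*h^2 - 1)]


(1) = -2
(2) = 2.82*w + 2.89
(3) = -1
(4) = -2.28*j^2 - 9.1*j - 0.28
(5) = (-14*h^4 + 17*h^2 - 30*h - 2)/(4*h^4 - 4*h^2 + 1)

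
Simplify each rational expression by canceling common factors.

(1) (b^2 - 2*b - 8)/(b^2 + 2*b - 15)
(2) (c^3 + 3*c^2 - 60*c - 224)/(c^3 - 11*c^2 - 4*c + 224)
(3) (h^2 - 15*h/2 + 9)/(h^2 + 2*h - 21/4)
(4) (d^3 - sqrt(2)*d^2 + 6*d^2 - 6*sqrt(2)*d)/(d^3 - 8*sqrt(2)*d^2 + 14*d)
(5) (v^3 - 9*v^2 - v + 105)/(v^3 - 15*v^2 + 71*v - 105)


(1) = (b^2 - 2*b - 8)/(b^2 + 2*b - 15)
(2) = (c + 7)/(c - 7)
(3) = (2*h - 12)/(2*h + 7)
(4) = (d + 6)/(d - 7*sqrt(2))
(5) = (v + 3)/(v - 3)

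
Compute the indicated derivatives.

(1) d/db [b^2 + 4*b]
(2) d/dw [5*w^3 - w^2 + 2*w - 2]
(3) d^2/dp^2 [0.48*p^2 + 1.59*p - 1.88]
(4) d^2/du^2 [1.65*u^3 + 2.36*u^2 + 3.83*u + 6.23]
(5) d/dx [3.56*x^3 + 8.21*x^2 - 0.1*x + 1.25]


(1) = 2*b + 4
(2) = 15*w^2 - 2*w + 2
(3) = 0.960000000000000
(4) = 9.9*u + 4.72
(5) = 10.68*x^2 + 16.42*x - 0.1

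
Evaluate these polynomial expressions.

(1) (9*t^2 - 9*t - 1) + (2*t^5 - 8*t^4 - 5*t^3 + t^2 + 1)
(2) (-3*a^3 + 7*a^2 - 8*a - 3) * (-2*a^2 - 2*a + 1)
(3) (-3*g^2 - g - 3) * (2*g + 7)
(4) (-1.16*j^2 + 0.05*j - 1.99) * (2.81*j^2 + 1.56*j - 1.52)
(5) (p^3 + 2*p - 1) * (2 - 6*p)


(1) = 2*t^5 - 8*t^4 - 5*t^3 + 10*t^2 - 9*t
(2) = 6*a^5 - 8*a^4 - a^3 + 29*a^2 - 2*a - 3
(3) = -6*g^3 - 23*g^2 - 13*g - 21
(4) = -3.2596*j^4 - 1.6691*j^3 - 3.7507*j^2 - 3.1804*j + 3.0248
(5) = -6*p^4 + 2*p^3 - 12*p^2 + 10*p - 2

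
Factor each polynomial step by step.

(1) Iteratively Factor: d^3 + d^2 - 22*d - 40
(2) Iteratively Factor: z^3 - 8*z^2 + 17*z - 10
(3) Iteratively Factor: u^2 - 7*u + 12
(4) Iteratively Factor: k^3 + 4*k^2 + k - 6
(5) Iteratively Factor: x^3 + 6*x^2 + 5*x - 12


(1) = (d + 4)*(d^2 - 3*d - 10) = (d + 2)*(d + 4)*(d - 5)
(2) = (z - 5)*(z^2 - 3*z + 2) = (z - 5)*(z - 2)*(z - 1)
(3) = (u - 3)*(u - 4)
(4) = (k + 3)*(k^2 + k - 2) = (k - 1)*(k + 3)*(k + 2)
(5) = (x - 1)*(x^2 + 7*x + 12) = (x - 1)*(x + 3)*(x + 4)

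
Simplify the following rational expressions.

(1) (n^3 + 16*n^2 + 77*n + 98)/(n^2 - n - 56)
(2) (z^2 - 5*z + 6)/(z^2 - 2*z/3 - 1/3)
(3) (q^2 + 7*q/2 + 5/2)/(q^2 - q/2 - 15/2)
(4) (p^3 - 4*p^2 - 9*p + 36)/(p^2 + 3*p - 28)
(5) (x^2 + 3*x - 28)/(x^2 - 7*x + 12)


(1) = (n^2 + 9*n + 14)/(n - 8)
(2) = (3*z^2 - 15*z + 18)/(3*z^2 - 2*z - 1)
(3) = (q + 1)/(q - 3)
(4) = (p^2 - 9)/(p + 7)
(5) = (x + 7)/(x - 3)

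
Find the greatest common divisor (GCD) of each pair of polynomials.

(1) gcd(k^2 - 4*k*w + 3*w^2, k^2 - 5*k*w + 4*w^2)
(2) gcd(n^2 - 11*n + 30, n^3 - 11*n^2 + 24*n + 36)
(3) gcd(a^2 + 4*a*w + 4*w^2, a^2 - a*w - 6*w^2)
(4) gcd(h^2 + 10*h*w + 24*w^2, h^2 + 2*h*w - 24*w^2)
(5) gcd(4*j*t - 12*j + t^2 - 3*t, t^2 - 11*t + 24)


(1) = -k + w
(2) = n - 6
(3) = a + 2*w
(4) = gcd((h + 4*w)*(h + 6*w), (h - 4*w)*(h + 6*w)) = h + 6*w
(5) = t - 3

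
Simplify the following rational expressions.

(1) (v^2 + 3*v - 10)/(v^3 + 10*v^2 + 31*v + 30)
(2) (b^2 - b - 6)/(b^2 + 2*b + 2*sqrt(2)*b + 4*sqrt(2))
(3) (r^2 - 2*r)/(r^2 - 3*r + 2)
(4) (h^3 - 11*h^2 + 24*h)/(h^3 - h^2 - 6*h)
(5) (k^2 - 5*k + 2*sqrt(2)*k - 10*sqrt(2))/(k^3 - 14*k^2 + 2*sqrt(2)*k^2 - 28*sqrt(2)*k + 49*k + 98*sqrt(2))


(1) = (v - 2)/(v^2 + 5*v + 6)
(2) = (b - 3)/(b + 2*sqrt(2))
(3) = r/(r - 1)
(4) = (h - 8)/(h + 2)
(5) = (k - 5)/(k^2 - 14*k + 49)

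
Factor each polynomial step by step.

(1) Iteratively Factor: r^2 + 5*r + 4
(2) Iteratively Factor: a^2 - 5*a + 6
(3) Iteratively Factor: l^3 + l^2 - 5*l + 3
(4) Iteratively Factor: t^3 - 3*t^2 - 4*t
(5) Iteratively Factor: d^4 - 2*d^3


(1) = (r + 4)*(r + 1)
(2) = (a - 3)*(a - 2)
(3) = (l - 1)*(l^2 + 2*l - 3) = (l - 1)*(l + 3)*(l - 1)
(4) = (t - 4)*(t^2 + t) = t*(t - 4)*(t + 1)
(5) = (d)*(d^3 - 2*d^2) = d^2*(d^2 - 2*d) = d^3*(d - 2)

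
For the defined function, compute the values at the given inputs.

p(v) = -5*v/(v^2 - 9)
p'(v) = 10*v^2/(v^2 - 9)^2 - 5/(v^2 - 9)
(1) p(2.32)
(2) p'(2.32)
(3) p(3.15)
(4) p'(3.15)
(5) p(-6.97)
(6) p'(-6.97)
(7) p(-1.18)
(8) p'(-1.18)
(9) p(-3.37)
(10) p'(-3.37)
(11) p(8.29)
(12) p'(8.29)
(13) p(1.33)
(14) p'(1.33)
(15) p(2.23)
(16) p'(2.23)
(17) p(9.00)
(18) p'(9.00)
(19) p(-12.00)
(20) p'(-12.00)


(1) = 3.21
(2) = 5.49
(3) = -17.07
(4) = 111.18
(5) = 0.88
(6) = 0.18
(7) = -0.78
(8) = 0.90
(9) = 7.15
(10) = 18.32
(11) = -0.69
(12) = 0.11
(13) = 0.92
(14) = 1.03
(15) = 2.77
(16) = 4.31
(17) = -0.62
(18) = 0.09
(19) = 0.44
(20) = 0.04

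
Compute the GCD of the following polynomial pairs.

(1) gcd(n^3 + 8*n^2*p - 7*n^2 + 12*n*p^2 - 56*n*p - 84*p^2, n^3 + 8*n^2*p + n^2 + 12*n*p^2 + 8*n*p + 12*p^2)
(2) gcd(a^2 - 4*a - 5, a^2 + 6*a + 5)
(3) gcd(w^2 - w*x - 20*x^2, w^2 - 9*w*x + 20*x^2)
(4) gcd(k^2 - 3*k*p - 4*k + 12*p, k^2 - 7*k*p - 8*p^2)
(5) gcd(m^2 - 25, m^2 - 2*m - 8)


(1) = gcd((n - 7)*(n + 2*p)*(n + 6*p), (n + 1)*(n + 2*p)*(n + 6*p)) = n^2 + 8*n*p + 12*p^2
(2) = gcd((a - 5)*(a + 1), (a + 1)*(a + 5)) = a + 1
(3) = -w + 5*x
(4) = gcd((k - 4)*(k - 3*p), (k - 8*p)*(k + p)) = 1
(5) = gcd((m - 5)*(m + 5), (m - 4)*(m + 2)) = 1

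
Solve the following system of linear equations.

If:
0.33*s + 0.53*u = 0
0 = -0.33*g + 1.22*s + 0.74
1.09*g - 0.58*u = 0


Then:
g = 0.18
s = -0.56
u = 0.35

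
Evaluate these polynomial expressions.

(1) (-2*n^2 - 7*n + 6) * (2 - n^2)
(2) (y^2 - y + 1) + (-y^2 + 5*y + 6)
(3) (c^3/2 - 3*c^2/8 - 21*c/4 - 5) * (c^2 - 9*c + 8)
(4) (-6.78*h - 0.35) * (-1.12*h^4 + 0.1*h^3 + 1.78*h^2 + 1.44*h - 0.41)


(1) = 2*n^4 + 7*n^3 - 10*n^2 - 14*n + 12
(2) = 4*y + 7
(3) = c^5/2 - 39*c^4/8 + 17*c^3/8 + 157*c^2/4 + 3*c - 40
(4) = 7.5936*h^5 - 0.286*h^4 - 12.1034*h^3 - 10.3862*h^2 + 2.2758*h + 0.1435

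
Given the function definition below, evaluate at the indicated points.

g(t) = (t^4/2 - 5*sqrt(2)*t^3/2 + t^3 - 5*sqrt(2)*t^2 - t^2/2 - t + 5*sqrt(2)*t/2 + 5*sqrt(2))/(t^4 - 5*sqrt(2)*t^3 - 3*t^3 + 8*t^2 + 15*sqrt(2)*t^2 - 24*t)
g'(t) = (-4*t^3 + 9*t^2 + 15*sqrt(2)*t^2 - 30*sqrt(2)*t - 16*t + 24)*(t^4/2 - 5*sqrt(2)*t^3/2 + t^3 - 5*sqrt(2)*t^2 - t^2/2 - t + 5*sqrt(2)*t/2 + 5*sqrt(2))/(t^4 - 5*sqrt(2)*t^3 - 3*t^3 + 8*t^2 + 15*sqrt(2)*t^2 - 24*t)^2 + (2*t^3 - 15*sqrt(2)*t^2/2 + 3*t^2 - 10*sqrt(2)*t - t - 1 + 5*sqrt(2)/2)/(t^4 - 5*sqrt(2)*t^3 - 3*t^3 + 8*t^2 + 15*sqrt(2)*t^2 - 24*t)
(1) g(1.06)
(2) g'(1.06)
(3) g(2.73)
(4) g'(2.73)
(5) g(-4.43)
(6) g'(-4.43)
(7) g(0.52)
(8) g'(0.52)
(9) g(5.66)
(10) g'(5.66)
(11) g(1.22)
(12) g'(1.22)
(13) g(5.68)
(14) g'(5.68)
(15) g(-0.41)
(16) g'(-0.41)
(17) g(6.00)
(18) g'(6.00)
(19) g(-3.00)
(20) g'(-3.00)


(1) = 0.34
(2) = 6.76
(3) = -23.34
(4) = -87.43
(5) = 0.13
(6) = -0.05
(7) = -1.02
(8) = 1.41
(9) = -834.12
(10) = 265991.75
(11) = 2.46
(12) = 25.21
(13) = -111.11
(14) = 4912.49
(15) = 0.32
(16) = 1.58
(17) = -5.29
(18) = 21.69
(19) = 0.06
(20) = -0.06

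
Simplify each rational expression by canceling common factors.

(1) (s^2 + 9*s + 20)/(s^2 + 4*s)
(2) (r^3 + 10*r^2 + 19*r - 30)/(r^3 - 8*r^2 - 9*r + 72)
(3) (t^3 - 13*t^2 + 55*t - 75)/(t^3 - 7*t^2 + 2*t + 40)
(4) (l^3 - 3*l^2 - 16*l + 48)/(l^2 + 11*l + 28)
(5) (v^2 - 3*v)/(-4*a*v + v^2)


(1) = (s + 5)/s
(2) = (r^3 + 10*r^2 + 19*r - 30)/(r^3 - 8*r^2 - 9*r + 72)
(3) = (t^2 - 8*t + 15)/(t^2 - 2*t - 8)
(4) = (l^2 - 7*l + 12)/(l + 7)
(5) = (v - 3)/(-4*a + v)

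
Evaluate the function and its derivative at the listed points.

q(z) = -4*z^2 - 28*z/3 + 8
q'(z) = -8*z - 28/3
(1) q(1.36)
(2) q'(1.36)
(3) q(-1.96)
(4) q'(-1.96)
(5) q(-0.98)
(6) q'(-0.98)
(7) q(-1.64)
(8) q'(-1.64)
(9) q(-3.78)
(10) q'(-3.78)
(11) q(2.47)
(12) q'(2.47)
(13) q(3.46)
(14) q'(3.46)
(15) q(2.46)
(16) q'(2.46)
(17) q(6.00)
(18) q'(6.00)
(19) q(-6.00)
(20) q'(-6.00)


(1) = -12.09
(2) = -20.21
(3) = 10.93
(4) = 6.35
(5) = 13.31
(6) = -1.49
(7) = 12.55
(8) = 3.79
(9) = -13.87
(10) = 20.91
(11) = -39.46
(12) = -29.09
(13) = -72.18
(14) = -37.01
(15) = -39.17
(16) = -29.01
(17) = -192.00
(18) = -57.33
(19) = -80.00
(20) = 38.67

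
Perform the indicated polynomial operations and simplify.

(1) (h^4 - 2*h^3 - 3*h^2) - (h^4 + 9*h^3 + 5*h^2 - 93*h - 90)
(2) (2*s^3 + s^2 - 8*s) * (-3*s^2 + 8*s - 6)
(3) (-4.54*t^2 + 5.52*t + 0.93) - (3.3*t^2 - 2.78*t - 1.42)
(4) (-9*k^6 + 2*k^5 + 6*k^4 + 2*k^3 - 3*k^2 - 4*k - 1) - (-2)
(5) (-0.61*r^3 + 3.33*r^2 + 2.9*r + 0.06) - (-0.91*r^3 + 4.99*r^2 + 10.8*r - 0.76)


(1) = -11*h^3 - 8*h^2 + 93*h + 90
(2) = -6*s^5 + 13*s^4 + 20*s^3 - 70*s^2 + 48*s
(3) = -7.84*t^2 + 8.3*t + 2.35
(4) = -9*k^6 + 2*k^5 + 6*k^4 + 2*k^3 - 3*k^2 - 4*k + 1
(5) = 0.3*r^3 - 1.66*r^2 - 7.9*r + 0.82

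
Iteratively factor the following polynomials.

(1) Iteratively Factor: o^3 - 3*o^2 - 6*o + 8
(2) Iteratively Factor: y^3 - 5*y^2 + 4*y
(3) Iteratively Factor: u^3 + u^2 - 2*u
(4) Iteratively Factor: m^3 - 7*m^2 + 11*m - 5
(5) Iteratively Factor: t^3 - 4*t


(1) = (o - 4)*(o^2 + o - 2) = (o - 4)*(o - 1)*(o + 2)
(2) = (y - 4)*(y^2 - y) = y*(y - 4)*(y - 1)
(3) = (u + 2)*(u^2 - u) = (u - 1)*(u + 2)*(u)
(4) = (m - 1)*(m^2 - 6*m + 5) = (m - 5)*(m - 1)*(m - 1)
(5) = (t)*(t^2 - 4) = t*(t + 2)*(t - 2)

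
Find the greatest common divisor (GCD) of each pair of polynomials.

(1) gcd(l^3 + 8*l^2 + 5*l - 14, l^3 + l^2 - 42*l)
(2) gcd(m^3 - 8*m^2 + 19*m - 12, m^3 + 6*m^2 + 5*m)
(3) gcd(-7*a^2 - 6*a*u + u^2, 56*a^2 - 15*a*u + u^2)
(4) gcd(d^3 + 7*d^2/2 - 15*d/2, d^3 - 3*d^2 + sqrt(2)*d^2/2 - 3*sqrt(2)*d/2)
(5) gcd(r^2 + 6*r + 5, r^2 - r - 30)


(1) = gcd((l - 1)*(l + 2)*(l + 7), l*(l - 6)*(l + 7)) = l + 7
(2) = 1
(3) = gcd((-7*a + u)*(a + u), (-8*a + u)*(-7*a + u)) = -7*a + u
(4) = gcd(d*(d - 3/2)*(d + 5), d*(d - 3)*(d + sqrt(2)/2)) = d
(5) = r + 5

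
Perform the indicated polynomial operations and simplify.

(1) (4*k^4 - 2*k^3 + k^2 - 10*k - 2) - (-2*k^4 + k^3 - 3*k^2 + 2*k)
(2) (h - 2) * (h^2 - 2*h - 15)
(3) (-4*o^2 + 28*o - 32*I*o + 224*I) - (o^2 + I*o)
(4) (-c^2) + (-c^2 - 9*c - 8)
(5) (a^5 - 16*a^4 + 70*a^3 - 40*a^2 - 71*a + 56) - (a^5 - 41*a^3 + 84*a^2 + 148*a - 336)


(1) = 6*k^4 - 3*k^3 + 4*k^2 - 12*k - 2
(2) = h^3 - 4*h^2 - 11*h + 30
(3) = -5*o^2 + 28*o - 33*I*o + 224*I
(4) = -2*c^2 - 9*c - 8
(5) = -16*a^4 + 111*a^3 - 124*a^2 - 219*a + 392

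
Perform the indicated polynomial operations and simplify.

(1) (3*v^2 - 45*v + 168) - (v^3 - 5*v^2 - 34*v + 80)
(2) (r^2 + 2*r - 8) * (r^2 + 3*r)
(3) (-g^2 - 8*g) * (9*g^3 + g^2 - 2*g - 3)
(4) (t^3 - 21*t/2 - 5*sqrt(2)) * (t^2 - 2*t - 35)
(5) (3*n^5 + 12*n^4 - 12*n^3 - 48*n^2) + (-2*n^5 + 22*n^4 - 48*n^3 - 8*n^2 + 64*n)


(1) = -v^3 + 8*v^2 - 11*v + 88
(2) = r^4 + 5*r^3 - 2*r^2 - 24*r
(3) = -9*g^5 - 73*g^4 - 6*g^3 + 19*g^2 + 24*g
(4) = t^5 - 2*t^4 - 91*t^3/2 - 5*sqrt(2)*t^2 + 21*t^2 + 10*sqrt(2)*t + 735*t/2 + 175*sqrt(2)
(5) = n^5 + 34*n^4 - 60*n^3 - 56*n^2 + 64*n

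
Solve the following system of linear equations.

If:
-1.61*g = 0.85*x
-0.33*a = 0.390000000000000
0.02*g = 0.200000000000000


Then:
a = -1.18
g = 10.00
x = -18.94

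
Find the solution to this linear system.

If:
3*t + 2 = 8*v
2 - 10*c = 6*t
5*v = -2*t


Then:
c = 61/155
t = -10/31
v = 4/31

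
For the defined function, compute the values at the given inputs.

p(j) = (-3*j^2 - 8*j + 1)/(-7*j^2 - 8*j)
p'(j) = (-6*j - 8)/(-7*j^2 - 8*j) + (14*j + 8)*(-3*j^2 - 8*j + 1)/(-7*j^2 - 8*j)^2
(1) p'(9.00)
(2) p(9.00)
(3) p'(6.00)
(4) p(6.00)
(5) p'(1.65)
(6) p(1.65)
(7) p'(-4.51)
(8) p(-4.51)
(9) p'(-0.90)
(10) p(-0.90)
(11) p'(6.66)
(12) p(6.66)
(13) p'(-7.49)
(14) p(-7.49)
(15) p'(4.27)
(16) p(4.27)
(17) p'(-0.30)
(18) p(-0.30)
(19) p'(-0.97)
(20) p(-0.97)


(1) = -0.01
(2) = 0.49
(3) = -0.01
(4) = 0.52
(5) = -0.05
(6) = 0.63
(7) = -0.06
(8) = 0.23
(9) = -13.04
(10) = 3.77
(11) = -0.01
(12) = 0.51
(13) = -0.02
(14) = 0.32
(15) = -0.02
(16) = 0.54
(17) = 0.29
(18) = 1.77
(19) = -25.91
(20) = 5.06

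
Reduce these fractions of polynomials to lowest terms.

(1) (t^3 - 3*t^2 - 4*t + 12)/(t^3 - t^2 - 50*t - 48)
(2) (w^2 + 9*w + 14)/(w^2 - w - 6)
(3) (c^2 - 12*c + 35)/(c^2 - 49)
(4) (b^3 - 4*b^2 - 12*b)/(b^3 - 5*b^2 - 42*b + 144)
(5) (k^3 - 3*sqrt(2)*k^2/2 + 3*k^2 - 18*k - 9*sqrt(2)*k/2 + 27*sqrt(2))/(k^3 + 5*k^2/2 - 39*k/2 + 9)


(1) = (t^3 - 3*t^2 - 4*t + 12)/(t^3 - t^2 - 50*t - 48)
(2) = (w + 7)/(w - 3)
(3) = (c - 5)/(c + 7)
(4) = (b^3 - 4*b^2 - 12*b)/(b^3 - 5*b^2 - 42*b + 144)
(5) = (4*k - 6*sqrt(2))/(4*k - 2)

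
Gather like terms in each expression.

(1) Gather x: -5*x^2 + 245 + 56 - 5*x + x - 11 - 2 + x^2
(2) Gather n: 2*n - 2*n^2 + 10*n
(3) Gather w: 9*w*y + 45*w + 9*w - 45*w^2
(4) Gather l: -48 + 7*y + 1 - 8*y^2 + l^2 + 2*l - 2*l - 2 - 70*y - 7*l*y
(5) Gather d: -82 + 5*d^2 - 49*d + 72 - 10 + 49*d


(1) = -4*x^2 - 4*x + 288
(2) = -2*n^2 + 12*n
(3) = -45*w^2 + w*(9*y + 54)
(4) = l^2 - 7*l*y - 8*y^2 - 63*y - 49
(5) = 5*d^2 - 20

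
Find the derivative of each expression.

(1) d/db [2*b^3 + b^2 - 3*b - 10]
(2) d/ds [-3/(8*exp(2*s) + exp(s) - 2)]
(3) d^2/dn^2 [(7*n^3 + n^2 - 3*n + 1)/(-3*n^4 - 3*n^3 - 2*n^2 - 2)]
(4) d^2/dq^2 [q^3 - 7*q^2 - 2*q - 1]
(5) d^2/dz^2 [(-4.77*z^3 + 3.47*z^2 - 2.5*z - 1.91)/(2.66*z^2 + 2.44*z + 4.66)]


(1) = 6*b^2 + 2*b - 3
(2) = (48*exp(s) + 3)*exp(s)/(8*exp(2*s) + exp(s) - 2)^2
(3) = 2*n*(-63*n^8 - 27*n^7 + 261*n^6 + 165*n^5 + 504*n^4 + 270*n^3 - 146*n^2 - 72*n - 102)/(27*n^12 + 81*n^11 + 135*n^10 + 135*n^9 + 144*n^8 + 144*n^7 + 134*n^6 + 72*n^5 + 60*n^4 + 36*n^3 + 24*n^2 + 8)
(4) = 6*q - 14
(5) = (-18.964696*z^3 - 664.583616*z^2 - 509.946456*z + 232.166704)/(18.821096*z^6 + 51.793392*z^5 + 146.426616*z^4 + 195.998368*z^3 + 256.521816*z^2 + 158.958192*z + 101.194696)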